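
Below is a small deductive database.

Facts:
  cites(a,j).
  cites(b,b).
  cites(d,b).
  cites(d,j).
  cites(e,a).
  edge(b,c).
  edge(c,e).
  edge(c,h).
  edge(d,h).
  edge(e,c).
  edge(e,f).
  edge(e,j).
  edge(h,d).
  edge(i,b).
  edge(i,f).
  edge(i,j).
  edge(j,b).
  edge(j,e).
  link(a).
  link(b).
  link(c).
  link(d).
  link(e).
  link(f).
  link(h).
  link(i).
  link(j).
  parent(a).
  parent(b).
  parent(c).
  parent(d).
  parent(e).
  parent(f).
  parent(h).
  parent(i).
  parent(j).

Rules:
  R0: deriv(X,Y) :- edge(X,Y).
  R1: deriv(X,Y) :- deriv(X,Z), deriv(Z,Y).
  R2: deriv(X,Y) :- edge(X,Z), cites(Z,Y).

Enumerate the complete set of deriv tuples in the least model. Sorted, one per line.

deriv(b,a)
deriv(b,b)
deriv(b,c)
deriv(b,d)
deriv(b,e)
deriv(b,f)
deriv(b,h)
deriv(b,j)
deriv(c,a)
deriv(c,b)
deriv(c,c)
deriv(c,d)
deriv(c,e)
deriv(c,f)
deriv(c,h)
deriv(c,j)
deriv(d,a)
deriv(d,b)
deriv(d,c)
deriv(d,d)
deriv(d,e)
deriv(d,f)
deriv(d,h)
deriv(d,j)
deriv(e,a)
deriv(e,b)
deriv(e,c)
deriv(e,d)
deriv(e,e)
deriv(e,f)
deriv(e,h)
deriv(e,j)
deriv(h,a)
deriv(h,b)
deriv(h,c)
deriv(h,d)
deriv(h,e)
deriv(h,f)
deriv(h,h)
deriv(h,j)
deriv(i,a)
deriv(i,b)
deriv(i,c)
deriv(i,d)
deriv(i,e)
deriv(i,f)
deriv(i,h)
deriv(i,j)
deriv(j,a)
deriv(j,b)
deriv(j,c)
deriv(j,d)
deriv(j,e)
deriv(j,f)
deriv(j,h)
deriv(j,j)

round 1: derive deriv(b,c) via R0 from edge(b,c)
round 1: derive deriv(c,e) via R0 from edge(c,e)
round 1: derive deriv(c,h) via R0 from edge(c,h)
round 1: derive deriv(d,h) via R0 from edge(d,h)
round 1: derive deriv(e,c) via R0 from edge(e,c)
round 1: derive deriv(e,f) via R0 from edge(e,f)
round 1: derive deriv(e,j) via R0 from edge(e,j)
round 1: derive deriv(h,d) via R0 from edge(h,d)
round 1: derive deriv(i,b) via R0 from edge(i,b)
round 1: derive deriv(i,f) via R0 from edge(i,f)
round 1: derive deriv(i,j) via R0 from edge(i,j)
round 1: derive deriv(j,b) via R0 from edge(j,b)
round 1: derive deriv(j,e) via R0 from edge(j,e)
round 1: derive deriv(c,a) via R2 from edge(c,e), cites(e,a)
round 1: derive deriv(h,b) via R2 from edge(h,d), cites(d,b)
round 1: derive deriv(h,j) via R2 from edge(h,d), cites(d,j)
round 1: derive deriv(j,a) via R2 from edge(j,e), cites(e,a)
round 2: derive deriv(b,a) via R1 from deriv(b,c), deriv(c,a)
round 2: derive deriv(b,e) via R1 from deriv(b,c), deriv(c,e)
round 2: derive deriv(b,h) via R1 from deriv(b,c), deriv(c,h)
round 2: derive deriv(c,b) via R1 from deriv(c,h), deriv(h,b)
round 2: derive deriv(c,c) via R1 from deriv(c,e), deriv(e,c)
round 2: derive deriv(c,d) via R1 from deriv(c,h), deriv(h,d)
round 2: derive deriv(c,f) via R1 from deriv(c,e), deriv(e,f)
round 2: derive deriv(c,j) via R1 from deriv(c,e), deriv(e,j)
round 2: derive deriv(d,b) via R1 from deriv(d,h), deriv(h,b)
round 2: derive deriv(d,d) via R1 from deriv(d,h), deriv(h,d)
round 2: derive deriv(d,j) via R1 from deriv(d,h), deriv(h,j)
round 2: derive deriv(e,a) via R1 from deriv(e,c), deriv(c,a)
round 2: derive deriv(e,b) via R1 from deriv(e,j), deriv(j,b)
round 2: derive deriv(e,e) via R1 from deriv(e,c), deriv(c,e)
round 2: derive deriv(e,h) via R1 from deriv(e,c), deriv(c,h)
round 2: derive deriv(h,a) via R1 from deriv(h,j), deriv(j,a)
round 2: derive deriv(h,c) via R1 from deriv(h,b), deriv(b,c)
round 2: derive deriv(h,e) via R1 from deriv(h,j), deriv(j,e)
round 2: derive deriv(h,h) via R1 from deriv(h,d), deriv(d,h)
round 2: derive deriv(i,a) via R1 from deriv(i,j), deriv(j,a)
round 2: derive deriv(i,c) via R1 from deriv(i,b), deriv(b,c)
round 2: derive deriv(i,e) via R1 from deriv(i,j), deriv(j,e)
round 2: derive deriv(j,c) via R1 from deriv(j,b), deriv(b,c)
round 2: derive deriv(j,f) via R1 from deriv(j,e), deriv(e,f)
round 2: derive deriv(j,j) via R1 from deriv(j,e), deriv(e,j)
round 3: derive deriv(b,b) via R1 from deriv(b,c), deriv(c,b)
round 3: derive deriv(b,d) via R1 from deriv(b,c), deriv(c,d)
round 3: derive deriv(b,f) via R1 from deriv(b,c), deriv(c,f)
round 3: derive deriv(b,j) via R1 from deriv(b,c), deriv(c,j)
round 3: derive deriv(d,a) via R1 from deriv(d,b), deriv(b,a)
round 3: derive deriv(d,c) via R1 from deriv(d,b), deriv(b,c)
round 3: derive deriv(d,e) via R1 from deriv(d,b), deriv(b,e)
round 3: derive deriv(d,f) via R1 from deriv(d,j), deriv(j,f)
round 3: derive deriv(e,d) via R1 from deriv(e,c), deriv(c,d)
round 3: derive deriv(h,f) via R1 from deriv(h,c), deriv(c,f)
round 3: derive deriv(i,d) via R1 from deriv(i,c), deriv(c,d)
round 3: derive deriv(i,h) via R1 from deriv(i,b), deriv(b,h)
round 3: derive deriv(j,d) via R1 from deriv(j,c), deriv(c,d)
round 3: derive deriv(j,h) via R1 from deriv(j,b), deriv(b,h)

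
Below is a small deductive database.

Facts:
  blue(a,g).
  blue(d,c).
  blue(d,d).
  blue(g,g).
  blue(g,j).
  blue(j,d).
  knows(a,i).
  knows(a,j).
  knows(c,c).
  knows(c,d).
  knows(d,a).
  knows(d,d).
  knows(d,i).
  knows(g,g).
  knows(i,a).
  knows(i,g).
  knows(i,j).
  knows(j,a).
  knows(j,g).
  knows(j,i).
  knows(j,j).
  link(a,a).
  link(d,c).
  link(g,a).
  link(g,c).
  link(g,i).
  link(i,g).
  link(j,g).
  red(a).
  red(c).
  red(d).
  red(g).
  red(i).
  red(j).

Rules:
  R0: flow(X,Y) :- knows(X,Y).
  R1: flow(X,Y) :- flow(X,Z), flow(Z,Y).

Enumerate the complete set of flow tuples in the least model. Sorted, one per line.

flow(a,a)
flow(a,g)
flow(a,i)
flow(a,j)
flow(c,a)
flow(c,c)
flow(c,d)
flow(c,g)
flow(c,i)
flow(c,j)
flow(d,a)
flow(d,d)
flow(d,g)
flow(d,i)
flow(d,j)
flow(g,g)
flow(i,a)
flow(i,g)
flow(i,i)
flow(i,j)
flow(j,a)
flow(j,g)
flow(j,i)
flow(j,j)

round 1: derive flow(a,i) via R0 from knows(a,i)
round 1: derive flow(a,j) via R0 from knows(a,j)
round 1: derive flow(c,c) via R0 from knows(c,c)
round 1: derive flow(c,d) via R0 from knows(c,d)
round 1: derive flow(d,a) via R0 from knows(d,a)
round 1: derive flow(d,d) via R0 from knows(d,d)
round 1: derive flow(d,i) via R0 from knows(d,i)
round 1: derive flow(g,g) via R0 from knows(g,g)
round 1: derive flow(i,a) via R0 from knows(i,a)
round 1: derive flow(i,g) via R0 from knows(i,g)
round 1: derive flow(i,j) via R0 from knows(i,j)
round 1: derive flow(j,a) via R0 from knows(j,a)
round 1: derive flow(j,g) via R0 from knows(j,g)
round 1: derive flow(j,i) via R0 from knows(j,i)
round 1: derive flow(j,j) via R0 from knows(j,j)
round 2: derive flow(a,a) via R1 from flow(a,i), flow(i,a)
round 2: derive flow(a,g) via R1 from flow(a,i), flow(i,g)
round 2: derive flow(c,a) via R1 from flow(c,d), flow(d,a)
round 2: derive flow(c,i) via R1 from flow(c,d), flow(d,i)
round 2: derive flow(d,g) via R1 from flow(d,i), flow(i,g)
round 2: derive flow(d,j) via R1 from flow(d,a), flow(a,j)
round 2: derive flow(i,i) via R1 from flow(i,a), flow(a,i)
round 3: derive flow(c,g) via R1 from flow(c,a), flow(a,g)
round 3: derive flow(c,j) via R1 from flow(c,a), flow(a,j)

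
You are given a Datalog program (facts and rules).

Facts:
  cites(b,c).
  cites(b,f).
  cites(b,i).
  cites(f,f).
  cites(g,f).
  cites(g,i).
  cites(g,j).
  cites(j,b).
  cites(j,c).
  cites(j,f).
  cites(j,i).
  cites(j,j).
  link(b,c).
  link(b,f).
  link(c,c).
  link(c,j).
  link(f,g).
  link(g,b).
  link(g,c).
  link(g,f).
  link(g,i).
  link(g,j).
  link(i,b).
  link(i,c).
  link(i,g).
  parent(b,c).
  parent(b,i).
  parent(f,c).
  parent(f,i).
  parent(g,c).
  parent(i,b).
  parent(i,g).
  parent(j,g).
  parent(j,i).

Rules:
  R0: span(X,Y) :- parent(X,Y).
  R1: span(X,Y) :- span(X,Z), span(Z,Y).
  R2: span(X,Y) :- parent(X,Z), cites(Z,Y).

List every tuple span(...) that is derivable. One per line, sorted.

span(b,b)
span(b,c)
span(b,f)
span(b,g)
span(b,i)
span(b,j)
span(f,b)
span(f,c)
span(f,f)
span(f,g)
span(f,i)
span(f,j)
span(g,c)
span(i,b)
span(i,c)
span(i,f)
span(i,g)
span(i,i)
span(i,j)
span(j,b)
span(j,c)
span(j,f)
span(j,g)
span(j,i)
span(j,j)

round 1: derive span(b,c) via R0 from parent(b,c)
round 1: derive span(b,i) via R0 from parent(b,i)
round 1: derive span(f,c) via R0 from parent(f,c)
round 1: derive span(f,i) via R0 from parent(f,i)
round 1: derive span(g,c) via R0 from parent(g,c)
round 1: derive span(i,b) via R0 from parent(i,b)
round 1: derive span(i,g) via R0 from parent(i,g)
round 1: derive span(j,g) via R0 from parent(j,g)
round 1: derive span(j,i) via R0 from parent(j,i)
round 1: derive span(i,c) via R2 from parent(i,b), cites(b,c)
round 1: derive span(i,f) via R2 from parent(i,b), cites(b,f)
round 1: derive span(i,i) via R2 from parent(i,b), cites(b,i)
round 1: derive span(i,j) via R2 from parent(i,g), cites(g,j)
round 1: derive span(j,f) via R2 from parent(j,g), cites(g,f)
round 1: derive span(j,j) via R2 from parent(j,g), cites(g,j)
round 2: derive span(b,b) via R1 from span(b,i), span(i,b)
round 2: derive span(b,f) via R1 from span(b,i), span(i,f)
round 2: derive span(b,g) via R1 from span(b,i), span(i,g)
round 2: derive span(b,j) via R1 from span(b,i), span(i,j)
round 2: derive span(f,b) via R1 from span(f,i), span(i,b)
round 2: derive span(f,f) via R1 from span(f,i), span(i,f)
round 2: derive span(f,g) via R1 from span(f,i), span(i,g)
round 2: derive span(f,j) via R1 from span(f,i), span(i,j)
round 2: derive span(j,b) via R1 from span(j,i), span(i,b)
round 2: derive span(j,c) via R1 from span(j,f), span(f,c)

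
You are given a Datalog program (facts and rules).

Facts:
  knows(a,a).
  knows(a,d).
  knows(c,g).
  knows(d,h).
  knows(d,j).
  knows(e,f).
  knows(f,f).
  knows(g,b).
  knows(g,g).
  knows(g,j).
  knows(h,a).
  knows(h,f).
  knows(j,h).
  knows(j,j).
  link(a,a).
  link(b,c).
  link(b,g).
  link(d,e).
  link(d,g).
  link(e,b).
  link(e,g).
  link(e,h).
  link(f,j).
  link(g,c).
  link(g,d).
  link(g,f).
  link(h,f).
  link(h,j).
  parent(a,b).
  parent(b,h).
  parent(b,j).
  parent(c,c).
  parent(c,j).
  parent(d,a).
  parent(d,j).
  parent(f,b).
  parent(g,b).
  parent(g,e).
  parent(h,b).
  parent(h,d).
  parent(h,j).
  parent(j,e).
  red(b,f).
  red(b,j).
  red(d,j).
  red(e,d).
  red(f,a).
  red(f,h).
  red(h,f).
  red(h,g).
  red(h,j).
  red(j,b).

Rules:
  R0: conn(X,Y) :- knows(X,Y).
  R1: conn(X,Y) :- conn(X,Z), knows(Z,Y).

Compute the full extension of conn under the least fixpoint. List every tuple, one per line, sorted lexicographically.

round 1: derive conn(a,a) via R0 from knows(a,a)
round 1: derive conn(a,d) via R0 from knows(a,d)
round 1: derive conn(c,g) via R0 from knows(c,g)
round 1: derive conn(d,h) via R0 from knows(d,h)
round 1: derive conn(d,j) via R0 from knows(d,j)
round 1: derive conn(e,f) via R0 from knows(e,f)
round 1: derive conn(f,f) via R0 from knows(f,f)
round 1: derive conn(g,b) via R0 from knows(g,b)
round 1: derive conn(g,g) via R0 from knows(g,g)
round 1: derive conn(g,j) via R0 from knows(g,j)
round 1: derive conn(h,a) via R0 from knows(h,a)
round 1: derive conn(h,f) via R0 from knows(h,f)
round 1: derive conn(j,h) via R0 from knows(j,h)
round 1: derive conn(j,j) via R0 from knows(j,j)
round 2: derive conn(a,h) via R1 from conn(a,d), knows(d,h)
round 2: derive conn(a,j) via R1 from conn(a,d), knows(d,j)
round 2: derive conn(c,b) via R1 from conn(c,g), knows(g,b)
round 2: derive conn(c,j) via R1 from conn(c,g), knows(g,j)
round 2: derive conn(d,a) via R1 from conn(d,h), knows(h,a)
round 2: derive conn(d,f) via R1 from conn(d,h), knows(h,f)
round 2: derive conn(g,h) via R1 from conn(g,j), knows(j,h)
round 2: derive conn(h,d) via R1 from conn(h,a), knows(a,d)
round 2: derive conn(j,a) via R1 from conn(j,h), knows(h,a)
round 2: derive conn(j,f) via R1 from conn(j,h), knows(h,f)
round 3: derive conn(a,f) via R1 from conn(a,h), knows(h,f)
round 3: derive conn(c,h) via R1 from conn(c,j), knows(j,h)
round 3: derive conn(d,d) via R1 from conn(d,a), knows(a,d)
round 3: derive conn(g,a) via R1 from conn(g,h), knows(h,a)
round 3: derive conn(g,f) via R1 from conn(g,h), knows(h,f)
round 3: derive conn(h,h) via R1 from conn(h,d), knows(d,h)
round 3: derive conn(h,j) via R1 from conn(h,d), knows(d,j)
round 3: derive conn(j,d) via R1 from conn(j,a), knows(a,d)
round 4: derive conn(c,a) via R1 from conn(c,h), knows(h,a)
round 4: derive conn(c,f) via R1 from conn(c,h), knows(h,f)
round 4: derive conn(g,d) via R1 from conn(g,a), knows(a,d)
round 5: derive conn(c,d) via R1 from conn(c,a), knows(a,d)

conn(a,a)
conn(a,d)
conn(a,f)
conn(a,h)
conn(a,j)
conn(c,a)
conn(c,b)
conn(c,d)
conn(c,f)
conn(c,g)
conn(c,h)
conn(c,j)
conn(d,a)
conn(d,d)
conn(d,f)
conn(d,h)
conn(d,j)
conn(e,f)
conn(f,f)
conn(g,a)
conn(g,b)
conn(g,d)
conn(g,f)
conn(g,g)
conn(g,h)
conn(g,j)
conn(h,a)
conn(h,d)
conn(h,f)
conn(h,h)
conn(h,j)
conn(j,a)
conn(j,d)
conn(j,f)
conn(j,h)
conn(j,j)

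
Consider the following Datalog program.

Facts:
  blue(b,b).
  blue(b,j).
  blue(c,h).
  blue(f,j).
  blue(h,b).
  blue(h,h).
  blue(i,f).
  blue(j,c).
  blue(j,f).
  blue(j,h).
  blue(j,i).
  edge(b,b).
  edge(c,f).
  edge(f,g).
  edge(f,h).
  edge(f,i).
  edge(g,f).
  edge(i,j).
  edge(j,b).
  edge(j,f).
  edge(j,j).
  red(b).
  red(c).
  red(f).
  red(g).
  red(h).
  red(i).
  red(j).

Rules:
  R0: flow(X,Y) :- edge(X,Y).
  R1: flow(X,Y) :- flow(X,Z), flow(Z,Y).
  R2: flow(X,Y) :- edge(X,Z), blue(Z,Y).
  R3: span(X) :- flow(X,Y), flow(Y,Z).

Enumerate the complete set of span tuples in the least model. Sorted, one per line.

span(b)
span(c)
span(f)
span(g)
span(i)
span(j)

round 1: derive flow(b,b) via R0 from edge(b,b)
round 1: derive flow(c,f) via R0 from edge(c,f)
round 1: derive flow(f,g) via R0 from edge(f,g)
round 1: derive flow(f,h) via R0 from edge(f,h)
round 1: derive flow(f,i) via R0 from edge(f,i)
round 1: derive flow(g,f) via R0 from edge(g,f)
round 1: derive flow(i,j) via R0 from edge(i,j)
round 1: derive flow(j,b) via R0 from edge(j,b)
round 1: derive flow(j,f) via R0 from edge(j,f)
round 1: derive flow(j,j) via R0 from edge(j,j)
round 1: derive flow(b,j) via R2 from edge(b,b), blue(b,j)
round 1: derive flow(c,j) via R2 from edge(c,f), blue(f,j)
round 1: derive flow(f,b) via R2 from edge(f,h), blue(h,b)
round 1: derive flow(f,f) via R2 from edge(f,i), blue(i,f)
round 1: derive flow(g,j) via R2 from edge(g,f), blue(f,j)
round 1: derive flow(i,c) via R2 from edge(i,j), blue(j,c)
round 1: derive flow(i,f) via R2 from edge(i,j), blue(j,f)
round 1: derive flow(i,h) via R2 from edge(i,j), blue(j,h)
round 1: derive flow(i,i) via R2 from edge(i,j), blue(j,i)
round 1: derive flow(j,c) via R2 from edge(j,j), blue(j,c)
round 1: derive flow(j,h) via R2 from edge(j,j), blue(j,h)
round 1: derive flow(j,i) via R2 from edge(j,j), blue(j,i)
round 2: derive flow(b,c) via R1 from flow(b,j), flow(j,c)
round 2: derive flow(b,f) via R1 from flow(b,j), flow(j,f)
round 2: derive flow(b,h) via R1 from flow(b,j), flow(j,h)
round 2: derive flow(b,i) via R1 from flow(b,j), flow(j,i)
round 2: derive flow(c,b) via R1 from flow(c,f), flow(f,b)
round 2: derive flow(c,c) via R1 from flow(c,j), flow(j,c)
round 2: derive flow(c,g) via R1 from flow(c,f), flow(f,g)
round 2: derive flow(c,h) via R1 from flow(c,f), flow(f,h)
round 2: derive flow(c,i) via R1 from flow(c,f), flow(f,i)
round 2: derive flow(f,c) via R1 from flow(f,i), flow(i,c)
round 2: derive flow(f,j) via R1 from flow(f,b), flow(b,j)
round 2: derive flow(g,b) via R1 from flow(g,f), flow(f,b)
round 2: derive flow(g,c) via R1 from flow(g,j), flow(j,c)
round 2: derive flow(g,g) via R1 from flow(g,f), flow(f,g)
round 2: derive flow(g,h) via R1 from flow(g,f), flow(f,h)
round 2: derive flow(g,i) via R1 from flow(g,f), flow(f,i)
round 2: derive flow(i,b) via R1 from flow(i,f), flow(f,b)
round 2: derive flow(i,g) via R1 from flow(i,f), flow(f,g)
round 2: derive flow(j,g) via R1 from flow(j,f), flow(f,g)
round 2: derive span(b) via R3 from flow(b,b), flow(b,b)
round 2: derive span(c) via R3 from flow(c,f), flow(f,b)
round 2: derive span(f) via R3 from flow(f,b), flow(b,b)
round 2: derive span(g) via R3 from flow(g,f), flow(f,b)
round 2: derive span(i) via R3 from flow(i,c), flow(c,f)
round 2: derive span(j) via R3 from flow(j,b), flow(b,b)
round 3: derive flow(b,g) via R1 from flow(b,c), flow(c,g)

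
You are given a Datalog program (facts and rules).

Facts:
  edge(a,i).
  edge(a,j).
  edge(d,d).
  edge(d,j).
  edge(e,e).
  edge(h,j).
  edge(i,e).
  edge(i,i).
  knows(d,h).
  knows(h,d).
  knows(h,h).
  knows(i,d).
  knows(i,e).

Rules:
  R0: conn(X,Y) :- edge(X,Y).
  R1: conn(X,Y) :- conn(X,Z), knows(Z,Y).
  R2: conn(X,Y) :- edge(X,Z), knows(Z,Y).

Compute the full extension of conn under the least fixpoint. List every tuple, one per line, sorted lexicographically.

conn(a,d)
conn(a,e)
conn(a,h)
conn(a,i)
conn(a,j)
conn(d,d)
conn(d,h)
conn(d,j)
conn(e,e)
conn(h,j)
conn(i,d)
conn(i,e)
conn(i,h)
conn(i,i)

round 1: derive conn(a,i) via R0 from edge(a,i)
round 1: derive conn(a,j) via R0 from edge(a,j)
round 1: derive conn(d,d) via R0 from edge(d,d)
round 1: derive conn(d,j) via R0 from edge(d,j)
round 1: derive conn(e,e) via R0 from edge(e,e)
round 1: derive conn(h,j) via R0 from edge(h,j)
round 1: derive conn(i,e) via R0 from edge(i,e)
round 1: derive conn(i,i) via R0 from edge(i,i)
round 1: derive conn(a,d) via R2 from edge(a,i), knows(i,d)
round 1: derive conn(a,e) via R2 from edge(a,i), knows(i,e)
round 1: derive conn(d,h) via R2 from edge(d,d), knows(d,h)
round 1: derive conn(i,d) via R2 from edge(i,i), knows(i,d)
round 2: derive conn(a,h) via R1 from conn(a,d), knows(d,h)
round 2: derive conn(i,h) via R1 from conn(i,d), knows(d,h)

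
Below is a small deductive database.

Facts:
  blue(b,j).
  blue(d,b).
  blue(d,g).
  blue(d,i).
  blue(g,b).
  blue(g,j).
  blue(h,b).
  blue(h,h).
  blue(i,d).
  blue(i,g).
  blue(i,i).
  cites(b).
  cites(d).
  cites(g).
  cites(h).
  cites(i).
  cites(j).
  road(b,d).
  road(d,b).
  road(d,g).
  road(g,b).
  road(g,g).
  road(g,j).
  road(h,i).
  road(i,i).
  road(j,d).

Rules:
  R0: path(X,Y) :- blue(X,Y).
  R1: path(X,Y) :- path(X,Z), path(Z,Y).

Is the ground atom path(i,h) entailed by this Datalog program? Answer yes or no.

no

round 1: derive path(b,j) via R0 from blue(b,j)
round 1: derive path(d,b) via R0 from blue(d,b)
round 1: derive path(d,g) via R0 from blue(d,g)
round 1: derive path(d,i) via R0 from blue(d,i)
round 1: derive path(g,b) via R0 from blue(g,b)
round 1: derive path(g,j) via R0 from blue(g,j)
round 1: derive path(h,b) via R0 from blue(h,b)
round 1: derive path(h,h) via R0 from blue(h,h)
round 1: derive path(i,d) via R0 from blue(i,d)
round 1: derive path(i,g) via R0 from blue(i,g)
round 1: derive path(i,i) via R0 from blue(i,i)
round 2: derive path(d,d) via R1 from path(d,i), path(i,d)
round 2: derive path(d,j) via R1 from path(d,b), path(b,j)
round 2: derive path(h,j) via R1 from path(h,b), path(b,j)
round 2: derive path(i,b) via R1 from path(i,d), path(d,b)
round 2: derive path(i,j) via R1 from path(i,g), path(g,j)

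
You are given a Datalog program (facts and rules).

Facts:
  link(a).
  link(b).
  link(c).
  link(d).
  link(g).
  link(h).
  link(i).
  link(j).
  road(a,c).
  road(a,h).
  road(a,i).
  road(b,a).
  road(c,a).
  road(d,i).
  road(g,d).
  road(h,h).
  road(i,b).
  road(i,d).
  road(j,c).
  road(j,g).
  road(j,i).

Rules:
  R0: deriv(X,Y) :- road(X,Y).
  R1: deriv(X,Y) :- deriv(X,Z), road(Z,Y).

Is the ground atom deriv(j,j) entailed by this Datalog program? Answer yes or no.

no

round 1: derive deriv(a,c) via R0 from road(a,c)
round 1: derive deriv(a,h) via R0 from road(a,h)
round 1: derive deriv(a,i) via R0 from road(a,i)
round 1: derive deriv(b,a) via R0 from road(b,a)
round 1: derive deriv(c,a) via R0 from road(c,a)
round 1: derive deriv(d,i) via R0 from road(d,i)
round 1: derive deriv(g,d) via R0 from road(g,d)
round 1: derive deriv(h,h) via R0 from road(h,h)
round 1: derive deriv(i,b) via R0 from road(i,b)
round 1: derive deriv(i,d) via R0 from road(i,d)
round 1: derive deriv(j,c) via R0 from road(j,c)
round 1: derive deriv(j,g) via R0 from road(j,g)
round 1: derive deriv(j,i) via R0 from road(j,i)
round 2: derive deriv(a,a) via R1 from deriv(a,c), road(c,a)
round 2: derive deriv(a,b) via R1 from deriv(a,i), road(i,b)
round 2: derive deriv(a,d) via R1 from deriv(a,i), road(i,d)
round 2: derive deriv(b,c) via R1 from deriv(b,a), road(a,c)
round 2: derive deriv(b,h) via R1 from deriv(b,a), road(a,h)
round 2: derive deriv(b,i) via R1 from deriv(b,a), road(a,i)
round 2: derive deriv(c,c) via R1 from deriv(c,a), road(a,c)
round 2: derive deriv(c,h) via R1 from deriv(c,a), road(a,h)
round 2: derive deriv(c,i) via R1 from deriv(c,a), road(a,i)
round 2: derive deriv(d,b) via R1 from deriv(d,i), road(i,b)
round 2: derive deriv(d,d) via R1 from deriv(d,i), road(i,d)
round 2: derive deriv(g,i) via R1 from deriv(g,d), road(d,i)
round 2: derive deriv(i,a) via R1 from deriv(i,b), road(b,a)
round 2: derive deriv(i,i) via R1 from deriv(i,d), road(d,i)
round 2: derive deriv(j,a) via R1 from deriv(j,c), road(c,a)
round 2: derive deriv(j,b) via R1 from deriv(j,i), road(i,b)
round 2: derive deriv(j,d) via R1 from deriv(j,g), road(g,d)
round 3: derive deriv(b,b) via R1 from deriv(b,i), road(i,b)
round 3: derive deriv(b,d) via R1 from deriv(b,i), road(i,d)
round 3: derive deriv(c,b) via R1 from deriv(c,i), road(i,b)
round 3: derive deriv(c,d) via R1 from deriv(c,i), road(i,d)
round 3: derive deriv(d,a) via R1 from deriv(d,b), road(b,a)
round 3: derive deriv(g,b) via R1 from deriv(g,i), road(i,b)
round 3: derive deriv(i,c) via R1 from deriv(i,a), road(a,c)
round 3: derive deriv(i,h) via R1 from deriv(i,a), road(a,h)
round 3: derive deriv(j,h) via R1 from deriv(j,a), road(a,h)
round 4: derive deriv(d,c) via R1 from deriv(d,a), road(a,c)
round 4: derive deriv(d,h) via R1 from deriv(d,a), road(a,h)
round 4: derive deriv(g,a) via R1 from deriv(g,b), road(b,a)
round 5: derive deriv(g,c) via R1 from deriv(g,a), road(a,c)
round 5: derive deriv(g,h) via R1 from deriv(g,a), road(a,h)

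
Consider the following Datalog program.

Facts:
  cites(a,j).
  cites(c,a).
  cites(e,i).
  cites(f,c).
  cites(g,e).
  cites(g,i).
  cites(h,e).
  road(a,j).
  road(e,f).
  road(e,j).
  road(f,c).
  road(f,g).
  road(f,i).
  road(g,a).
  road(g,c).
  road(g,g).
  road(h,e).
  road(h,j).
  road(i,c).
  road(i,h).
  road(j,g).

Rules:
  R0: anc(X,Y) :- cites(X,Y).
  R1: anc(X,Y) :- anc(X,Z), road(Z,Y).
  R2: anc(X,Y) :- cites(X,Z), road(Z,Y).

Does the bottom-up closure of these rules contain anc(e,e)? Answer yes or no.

yes

round 1: derive anc(a,j) via R0 from cites(a,j)
round 1: derive anc(c,a) via R0 from cites(c,a)
round 1: derive anc(e,i) via R0 from cites(e,i)
round 1: derive anc(f,c) via R0 from cites(f,c)
round 1: derive anc(g,e) via R0 from cites(g,e)
round 1: derive anc(g,i) via R0 from cites(g,i)
round 1: derive anc(h,e) via R0 from cites(h,e)
round 1: derive anc(a,g) via R2 from cites(a,j), road(j,g)
round 1: derive anc(c,j) via R2 from cites(c,a), road(a,j)
round 1: derive anc(e,c) via R2 from cites(e,i), road(i,c)
round 1: derive anc(e,h) via R2 from cites(e,i), road(i,h)
round 1: derive anc(g,c) via R2 from cites(g,i), road(i,c)
round 1: derive anc(g,f) via R2 from cites(g,e), road(e,f)
round 1: derive anc(g,h) via R2 from cites(g,i), road(i,h)
round 1: derive anc(g,j) via R2 from cites(g,e), road(e,j)
round 1: derive anc(h,f) via R2 from cites(h,e), road(e,f)
round 1: derive anc(h,j) via R2 from cites(h,e), road(e,j)
round 2: derive anc(a,a) via R1 from anc(a,g), road(g,a)
round 2: derive anc(a,c) via R1 from anc(a,g), road(g,c)
round 2: derive anc(c,g) via R1 from anc(c,j), road(j,g)
round 2: derive anc(e,e) via R1 from anc(e,h), road(h,e)
round 2: derive anc(e,j) via R1 from anc(e,h), road(h,j)
round 2: derive anc(g,g) via R1 from anc(g,f), road(f,g)
round 2: derive anc(h,c) via R1 from anc(h,f), road(f,c)
round 2: derive anc(h,g) via R1 from anc(h,f), road(f,g)
round 2: derive anc(h,i) via R1 from anc(h,f), road(f,i)
round 3: derive anc(c,c) via R1 from anc(c,g), road(g,c)
round 3: derive anc(e,f) via R1 from anc(e,e), road(e,f)
round 3: derive anc(e,g) via R1 from anc(e,j), road(j,g)
round 3: derive anc(g,a) via R1 from anc(g,g), road(g,a)
round 3: derive anc(h,a) via R1 from anc(h,g), road(g,a)
round 3: derive anc(h,h) via R1 from anc(h,i), road(i,h)
round 4: derive anc(e,a) via R1 from anc(e,g), road(g,a)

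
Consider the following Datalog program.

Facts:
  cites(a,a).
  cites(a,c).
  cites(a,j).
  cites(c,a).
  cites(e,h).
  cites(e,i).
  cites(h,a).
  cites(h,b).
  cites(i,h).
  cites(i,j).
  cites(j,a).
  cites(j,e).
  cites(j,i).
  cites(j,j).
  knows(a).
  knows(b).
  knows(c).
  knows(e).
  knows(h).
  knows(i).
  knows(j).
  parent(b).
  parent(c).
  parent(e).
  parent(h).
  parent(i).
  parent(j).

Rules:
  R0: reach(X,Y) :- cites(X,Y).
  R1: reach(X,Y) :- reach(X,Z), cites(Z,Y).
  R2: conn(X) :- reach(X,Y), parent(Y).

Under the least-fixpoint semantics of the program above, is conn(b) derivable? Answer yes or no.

round 1: derive reach(a,a) via R0 from cites(a,a)
round 1: derive reach(a,c) via R0 from cites(a,c)
round 1: derive reach(a,j) via R0 from cites(a,j)
round 1: derive reach(c,a) via R0 from cites(c,a)
round 1: derive reach(e,h) via R0 from cites(e,h)
round 1: derive reach(e,i) via R0 from cites(e,i)
round 1: derive reach(h,a) via R0 from cites(h,a)
round 1: derive reach(h,b) via R0 from cites(h,b)
round 1: derive reach(i,h) via R0 from cites(i,h)
round 1: derive reach(i,j) via R0 from cites(i,j)
round 1: derive reach(j,a) via R0 from cites(j,a)
round 1: derive reach(j,e) via R0 from cites(j,e)
round 1: derive reach(j,i) via R0 from cites(j,i)
round 1: derive reach(j,j) via R0 from cites(j,j)
round 2: derive reach(a,e) via R1 from reach(a,j), cites(j,e)
round 2: derive reach(a,i) via R1 from reach(a,j), cites(j,i)
round 2: derive reach(c,c) via R1 from reach(c,a), cites(a,c)
round 2: derive reach(c,j) via R1 from reach(c,a), cites(a,j)
round 2: derive reach(e,a) via R1 from reach(e,h), cites(h,a)
round 2: derive reach(e,b) via R1 from reach(e,h), cites(h,b)
round 2: derive reach(e,j) via R1 from reach(e,i), cites(i,j)
round 2: derive reach(h,c) via R1 from reach(h,a), cites(a,c)
round 2: derive reach(h,j) via R1 from reach(h,a), cites(a,j)
round 2: derive reach(i,a) via R1 from reach(i,h), cites(h,a)
round 2: derive reach(i,b) via R1 from reach(i,h), cites(h,b)
round 2: derive reach(i,e) via R1 from reach(i,j), cites(j,e)
round 2: derive reach(i,i) via R1 from reach(i,j), cites(j,i)
round 2: derive reach(j,c) via R1 from reach(j,a), cites(a,c)
round 2: derive reach(j,h) via R1 from reach(j,e), cites(e,h)
round 2: derive conn(a) via R2 from reach(a,c), parent(c)
round 2: derive conn(e) via R2 from reach(e,h), parent(h)
round 2: derive conn(h) via R2 from reach(h,b), parent(b)
round 2: derive conn(i) via R2 from reach(i,h), parent(h)
round 2: derive conn(j) via R2 from reach(j,e), parent(e)
round 3: derive reach(a,h) via R1 from reach(a,e), cites(e,h)
round 3: derive reach(c,e) via R1 from reach(c,j), cites(j,e)
round 3: derive reach(c,i) via R1 from reach(c,j), cites(j,i)
round 3: derive reach(e,c) via R1 from reach(e,a), cites(a,c)
round 3: derive reach(e,e) via R1 from reach(e,j), cites(j,e)
round 3: derive reach(h,e) via R1 from reach(h,j), cites(j,e)
round 3: derive reach(h,i) via R1 from reach(h,j), cites(j,i)
round 3: derive reach(i,c) via R1 from reach(i,a), cites(a,c)
round 3: derive reach(j,b) via R1 from reach(j,h), cites(h,b)
round 3: derive conn(c) via R2 from reach(c,c), parent(c)
round 4: derive reach(a,b) via R1 from reach(a,h), cites(h,b)
round 4: derive reach(c,h) via R1 from reach(c,e), cites(e,h)
round 4: derive reach(h,h) via R1 from reach(h,e), cites(e,h)
round 5: derive reach(c,b) via R1 from reach(c,h), cites(h,b)

no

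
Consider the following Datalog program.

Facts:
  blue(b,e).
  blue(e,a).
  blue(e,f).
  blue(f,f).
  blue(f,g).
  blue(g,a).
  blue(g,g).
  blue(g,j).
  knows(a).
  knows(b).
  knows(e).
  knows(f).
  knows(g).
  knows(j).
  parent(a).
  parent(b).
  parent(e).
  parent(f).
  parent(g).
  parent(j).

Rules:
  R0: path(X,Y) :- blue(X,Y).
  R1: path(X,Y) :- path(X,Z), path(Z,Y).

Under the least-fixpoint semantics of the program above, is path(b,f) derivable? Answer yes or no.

yes

round 1: derive path(b,e) via R0 from blue(b,e)
round 1: derive path(e,a) via R0 from blue(e,a)
round 1: derive path(e,f) via R0 from blue(e,f)
round 1: derive path(f,f) via R0 from blue(f,f)
round 1: derive path(f,g) via R0 from blue(f,g)
round 1: derive path(g,a) via R0 from blue(g,a)
round 1: derive path(g,g) via R0 from blue(g,g)
round 1: derive path(g,j) via R0 from blue(g,j)
round 2: derive path(b,a) via R1 from path(b,e), path(e,a)
round 2: derive path(b,f) via R1 from path(b,e), path(e,f)
round 2: derive path(e,g) via R1 from path(e,f), path(f,g)
round 2: derive path(f,a) via R1 from path(f,g), path(g,a)
round 2: derive path(f,j) via R1 from path(f,g), path(g,j)
round 3: derive path(b,g) via R1 from path(b,e), path(e,g)
round 3: derive path(b,j) via R1 from path(b,f), path(f,j)
round 3: derive path(e,j) via R1 from path(e,f), path(f,j)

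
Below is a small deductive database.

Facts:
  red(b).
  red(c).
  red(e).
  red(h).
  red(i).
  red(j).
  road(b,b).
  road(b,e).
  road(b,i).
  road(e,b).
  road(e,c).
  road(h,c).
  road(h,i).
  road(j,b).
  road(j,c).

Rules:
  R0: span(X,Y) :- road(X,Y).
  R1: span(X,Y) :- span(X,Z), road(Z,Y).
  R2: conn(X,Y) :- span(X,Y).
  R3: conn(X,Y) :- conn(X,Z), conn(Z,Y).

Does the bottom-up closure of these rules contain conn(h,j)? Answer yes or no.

round 1: derive span(b,b) via R0 from road(b,b)
round 1: derive span(b,e) via R0 from road(b,e)
round 1: derive span(b,i) via R0 from road(b,i)
round 1: derive span(e,b) via R0 from road(e,b)
round 1: derive span(e,c) via R0 from road(e,c)
round 1: derive span(h,c) via R0 from road(h,c)
round 1: derive span(h,i) via R0 from road(h,i)
round 1: derive span(j,b) via R0 from road(j,b)
round 1: derive span(j,c) via R0 from road(j,c)
round 2: derive span(b,c) via R1 from span(b,e), road(e,c)
round 2: derive span(e,e) via R1 from span(e,b), road(b,e)
round 2: derive span(e,i) via R1 from span(e,b), road(b,i)
round 2: derive span(j,e) via R1 from span(j,b), road(b,e)
round 2: derive span(j,i) via R1 from span(j,b), road(b,i)
round 2: derive conn(b,b) via R2 from span(b,b)
round 2: derive conn(b,e) via R2 from span(b,e)
round 2: derive conn(b,i) via R2 from span(b,i)
round 2: derive conn(e,b) via R2 from span(e,b)
round 2: derive conn(e,c) via R2 from span(e,c)
round 2: derive conn(h,c) via R2 from span(h,c)
round 2: derive conn(h,i) via R2 from span(h,i)
round 2: derive conn(j,b) via R2 from span(j,b)
round 2: derive conn(j,c) via R2 from span(j,c)
round 3: derive conn(b,c) via R2 from span(b,c)
round 3: derive conn(e,e) via R2 from span(e,e)
round 3: derive conn(e,i) via R2 from span(e,i)
round 3: derive conn(j,e) via R2 from span(j,e)
round 3: derive conn(j,i) via R2 from span(j,i)

no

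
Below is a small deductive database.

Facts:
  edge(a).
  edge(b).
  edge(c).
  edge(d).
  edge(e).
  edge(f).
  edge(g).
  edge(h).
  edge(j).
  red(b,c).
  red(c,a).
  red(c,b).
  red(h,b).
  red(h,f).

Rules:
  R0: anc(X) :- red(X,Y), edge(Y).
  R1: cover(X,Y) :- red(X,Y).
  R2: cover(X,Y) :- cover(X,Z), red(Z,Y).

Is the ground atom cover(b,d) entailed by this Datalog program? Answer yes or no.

no

round 1: derive cover(b,c) via R1 from red(b,c)
round 1: derive cover(c,a) via R1 from red(c,a)
round 1: derive cover(c,b) via R1 from red(c,b)
round 1: derive cover(h,b) via R1 from red(h,b)
round 1: derive cover(h,f) via R1 from red(h,f)
round 2: derive cover(b,a) via R2 from cover(b,c), red(c,a)
round 2: derive cover(b,b) via R2 from cover(b,c), red(c,b)
round 2: derive cover(c,c) via R2 from cover(c,b), red(b,c)
round 2: derive cover(h,c) via R2 from cover(h,b), red(b,c)
round 3: derive cover(h,a) via R2 from cover(h,c), red(c,a)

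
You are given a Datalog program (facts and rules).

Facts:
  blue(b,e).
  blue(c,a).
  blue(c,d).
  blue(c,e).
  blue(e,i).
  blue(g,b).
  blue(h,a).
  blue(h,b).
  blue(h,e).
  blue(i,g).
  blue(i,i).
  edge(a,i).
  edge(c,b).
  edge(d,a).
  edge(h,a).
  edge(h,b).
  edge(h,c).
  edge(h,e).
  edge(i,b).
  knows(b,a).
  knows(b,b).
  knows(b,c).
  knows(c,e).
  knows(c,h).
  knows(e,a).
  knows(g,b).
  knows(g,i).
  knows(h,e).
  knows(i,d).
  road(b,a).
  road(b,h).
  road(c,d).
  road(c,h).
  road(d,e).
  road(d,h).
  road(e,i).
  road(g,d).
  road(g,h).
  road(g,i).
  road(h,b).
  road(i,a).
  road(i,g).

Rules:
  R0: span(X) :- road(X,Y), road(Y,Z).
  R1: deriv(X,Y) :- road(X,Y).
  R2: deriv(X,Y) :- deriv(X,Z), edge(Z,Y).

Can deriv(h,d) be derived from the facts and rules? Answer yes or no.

no

round 1: derive deriv(b,a) via R1 from road(b,a)
round 1: derive deriv(b,h) via R1 from road(b,h)
round 1: derive deriv(c,d) via R1 from road(c,d)
round 1: derive deriv(c,h) via R1 from road(c,h)
round 1: derive deriv(d,e) via R1 from road(d,e)
round 1: derive deriv(d,h) via R1 from road(d,h)
round 1: derive deriv(e,i) via R1 from road(e,i)
round 1: derive deriv(g,d) via R1 from road(g,d)
round 1: derive deriv(g,h) via R1 from road(g,h)
round 1: derive deriv(g,i) via R1 from road(g,i)
round 1: derive deriv(h,b) via R1 from road(h,b)
round 1: derive deriv(i,a) via R1 from road(i,a)
round 1: derive deriv(i,g) via R1 from road(i,g)
round 2: derive deriv(b,b) via R2 from deriv(b,h), edge(h,b)
round 2: derive deriv(b,c) via R2 from deriv(b,h), edge(h,c)
round 2: derive deriv(b,e) via R2 from deriv(b,h), edge(h,e)
round 2: derive deriv(b,i) via R2 from deriv(b,a), edge(a,i)
round 2: derive deriv(c,a) via R2 from deriv(c,d), edge(d,a)
round 2: derive deriv(c,b) via R2 from deriv(c,h), edge(h,b)
round 2: derive deriv(c,c) via R2 from deriv(c,h), edge(h,c)
round 2: derive deriv(c,e) via R2 from deriv(c,h), edge(h,e)
round 2: derive deriv(d,a) via R2 from deriv(d,h), edge(h,a)
round 2: derive deriv(d,b) via R2 from deriv(d,h), edge(h,b)
round 2: derive deriv(d,c) via R2 from deriv(d,h), edge(h,c)
round 2: derive deriv(e,b) via R2 from deriv(e,i), edge(i,b)
round 2: derive deriv(g,a) via R2 from deriv(g,d), edge(d,a)
round 2: derive deriv(g,b) via R2 from deriv(g,h), edge(h,b)
round 2: derive deriv(g,c) via R2 from deriv(g,h), edge(h,c)
round 2: derive deriv(g,e) via R2 from deriv(g,h), edge(h,e)
round 2: derive deriv(i,i) via R2 from deriv(i,a), edge(a,i)
round 3: derive deriv(c,i) via R2 from deriv(c,a), edge(a,i)
round 3: derive deriv(d,i) via R2 from deriv(d,a), edge(a,i)
round 3: derive deriv(i,b) via R2 from deriv(i,i), edge(i,b)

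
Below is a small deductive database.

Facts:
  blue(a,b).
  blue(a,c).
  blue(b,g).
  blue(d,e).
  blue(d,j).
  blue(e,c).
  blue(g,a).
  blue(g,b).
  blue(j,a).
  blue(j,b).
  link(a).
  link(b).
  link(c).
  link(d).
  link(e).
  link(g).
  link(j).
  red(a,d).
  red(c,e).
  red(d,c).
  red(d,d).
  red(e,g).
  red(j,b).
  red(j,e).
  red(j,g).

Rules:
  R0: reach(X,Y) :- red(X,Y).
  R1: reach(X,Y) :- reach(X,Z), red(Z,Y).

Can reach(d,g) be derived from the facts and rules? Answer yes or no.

yes

round 1: derive reach(a,d) via R0 from red(a,d)
round 1: derive reach(c,e) via R0 from red(c,e)
round 1: derive reach(d,c) via R0 from red(d,c)
round 1: derive reach(d,d) via R0 from red(d,d)
round 1: derive reach(e,g) via R0 from red(e,g)
round 1: derive reach(j,b) via R0 from red(j,b)
round 1: derive reach(j,e) via R0 from red(j,e)
round 1: derive reach(j,g) via R0 from red(j,g)
round 2: derive reach(a,c) via R1 from reach(a,d), red(d,c)
round 2: derive reach(c,g) via R1 from reach(c,e), red(e,g)
round 2: derive reach(d,e) via R1 from reach(d,c), red(c,e)
round 3: derive reach(a,e) via R1 from reach(a,c), red(c,e)
round 3: derive reach(d,g) via R1 from reach(d,e), red(e,g)
round 4: derive reach(a,g) via R1 from reach(a,e), red(e,g)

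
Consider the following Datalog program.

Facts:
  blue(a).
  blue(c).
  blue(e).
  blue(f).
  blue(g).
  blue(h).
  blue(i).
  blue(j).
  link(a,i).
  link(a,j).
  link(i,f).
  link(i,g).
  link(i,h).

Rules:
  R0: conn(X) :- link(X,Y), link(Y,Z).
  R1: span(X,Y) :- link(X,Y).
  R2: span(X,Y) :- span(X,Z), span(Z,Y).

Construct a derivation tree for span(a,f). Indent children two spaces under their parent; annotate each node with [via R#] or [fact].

round 1: derive span(a,i) via R1 from link(a,i)
round 1: derive span(a,j) via R1 from link(a,j)
round 1: derive span(i,f) via R1 from link(i,f)
round 1: derive span(i,g) via R1 from link(i,g)
round 1: derive span(i,h) via R1 from link(i,h)
round 2: derive span(a,f) via R2 from span(a,i), span(i,f)
round 2: derive span(a,g) via R2 from span(a,i), span(i,g)
round 2: derive span(a,h) via R2 from span(a,i), span(i,h)

span(a,f)  [via R2]
  span(a,i)  [via R1]
    link(a,i)  [fact]
  span(i,f)  [via R1]
    link(i,f)  [fact]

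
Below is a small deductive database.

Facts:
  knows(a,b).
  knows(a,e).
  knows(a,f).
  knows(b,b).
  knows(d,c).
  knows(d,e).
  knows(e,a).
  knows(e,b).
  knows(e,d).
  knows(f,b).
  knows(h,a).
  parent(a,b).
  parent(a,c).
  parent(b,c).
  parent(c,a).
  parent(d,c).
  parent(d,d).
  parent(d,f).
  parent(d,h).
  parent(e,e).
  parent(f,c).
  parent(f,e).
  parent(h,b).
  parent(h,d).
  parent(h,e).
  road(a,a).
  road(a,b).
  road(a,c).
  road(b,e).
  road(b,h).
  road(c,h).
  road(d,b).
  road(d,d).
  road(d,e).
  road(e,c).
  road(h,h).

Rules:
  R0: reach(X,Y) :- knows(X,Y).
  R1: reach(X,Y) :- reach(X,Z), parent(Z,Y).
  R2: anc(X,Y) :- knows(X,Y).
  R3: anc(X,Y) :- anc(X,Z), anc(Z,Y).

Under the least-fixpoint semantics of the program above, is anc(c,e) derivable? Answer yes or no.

round 1: derive anc(a,b) via R2 from knows(a,b)
round 1: derive anc(a,e) via R2 from knows(a,e)
round 1: derive anc(a,f) via R2 from knows(a,f)
round 1: derive anc(b,b) via R2 from knows(b,b)
round 1: derive anc(d,c) via R2 from knows(d,c)
round 1: derive anc(d,e) via R2 from knows(d,e)
round 1: derive anc(e,a) via R2 from knows(e,a)
round 1: derive anc(e,b) via R2 from knows(e,b)
round 1: derive anc(e,d) via R2 from knows(e,d)
round 1: derive anc(f,b) via R2 from knows(f,b)
round 1: derive anc(h,a) via R2 from knows(h,a)
round 2: derive anc(a,a) via R3 from anc(a,e), anc(e,a)
round 2: derive anc(a,d) via R3 from anc(a,e), anc(e,d)
round 2: derive anc(d,a) via R3 from anc(d,e), anc(e,a)
round 2: derive anc(d,b) via R3 from anc(d,e), anc(e,b)
round 2: derive anc(d,d) via R3 from anc(d,e), anc(e,d)
round 2: derive anc(e,c) via R3 from anc(e,d), anc(d,c)
round 2: derive anc(e,e) via R3 from anc(e,a), anc(a,e)
round 2: derive anc(e,f) via R3 from anc(e,a), anc(a,f)
round 2: derive anc(h,b) via R3 from anc(h,a), anc(a,b)
round 2: derive anc(h,e) via R3 from anc(h,a), anc(a,e)
round 2: derive anc(h,f) via R3 from anc(h,a), anc(a,f)
round 3: derive anc(a,c) via R3 from anc(a,d), anc(d,c)
round 3: derive anc(d,f) via R3 from anc(d,a), anc(a,f)
round 3: derive anc(h,c) via R3 from anc(h,e), anc(e,c)
round 3: derive anc(h,d) via R3 from anc(h,a), anc(a,d)

no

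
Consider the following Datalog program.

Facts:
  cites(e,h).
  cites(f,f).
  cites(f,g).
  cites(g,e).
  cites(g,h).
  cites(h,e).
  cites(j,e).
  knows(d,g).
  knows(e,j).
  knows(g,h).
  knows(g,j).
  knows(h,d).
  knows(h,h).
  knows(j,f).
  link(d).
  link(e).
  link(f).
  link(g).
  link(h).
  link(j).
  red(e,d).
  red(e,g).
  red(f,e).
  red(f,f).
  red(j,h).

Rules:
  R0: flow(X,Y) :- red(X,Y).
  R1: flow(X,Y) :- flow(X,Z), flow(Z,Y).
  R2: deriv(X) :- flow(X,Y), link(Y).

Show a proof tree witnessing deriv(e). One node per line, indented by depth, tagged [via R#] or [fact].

round 1: derive flow(e,d) via R0 from red(e,d)
round 1: derive flow(e,g) via R0 from red(e,g)
round 1: derive flow(f,e) via R0 from red(f,e)
round 1: derive flow(f,f) via R0 from red(f,f)
round 1: derive flow(j,h) via R0 from red(j,h)
round 2: derive flow(f,d) via R1 from flow(f,e), flow(e,d)
round 2: derive flow(f,g) via R1 from flow(f,e), flow(e,g)
round 2: derive deriv(e) via R2 from flow(e,d), link(d)
round 2: derive deriv(f) via R2 from flow(f,e), link(e)
round 2: derive deriv(j) via R2 from flow(j,h), link(h)

deriv(e)  [via R2]
  flow(e,d)  [via R0]
    red(e,d)  [fact]
  link(d)  [fact]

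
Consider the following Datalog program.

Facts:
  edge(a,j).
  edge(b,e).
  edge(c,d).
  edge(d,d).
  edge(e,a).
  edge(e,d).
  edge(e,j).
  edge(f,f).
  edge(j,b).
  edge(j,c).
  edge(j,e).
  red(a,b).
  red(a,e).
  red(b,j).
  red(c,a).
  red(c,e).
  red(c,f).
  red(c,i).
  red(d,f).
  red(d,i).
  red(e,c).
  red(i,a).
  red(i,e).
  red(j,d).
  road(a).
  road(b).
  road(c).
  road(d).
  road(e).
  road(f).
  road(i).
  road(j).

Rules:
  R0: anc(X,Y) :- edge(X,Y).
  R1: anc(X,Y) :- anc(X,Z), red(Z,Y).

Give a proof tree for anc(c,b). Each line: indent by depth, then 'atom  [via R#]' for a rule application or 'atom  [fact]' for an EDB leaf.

anc(c,b)  [via R1]
  anc(c,a)  [via R1]
    anc(c,i)  [via R1]
      anc(c,d)  [via R0]
        edge(c,d)  [fact]
      red(d,i)  [fact]
    red(i,a)  [fact]
  red(a,b)  [fact]

round 1: derive anc(a,j) via R0 from edge(a,j)
round 1: derive anc(b,e) via R0 from edge(b,e)
round 1: derive anc(c,d) via R0 from edge(c,d)
round 1: derive anc(d,d) via R0 from edge(d,d)
round 1: derive anc(e,a) via R0 from edge(e,a)
round 1: derive anc(e,d) via R0 from edge(e,d)
round 1: derive anc(e,j) via R0 from edge(e,j)
round 1: derive anc(f,f) via R0 from edge(f,f)
round 1: derive anc(j,b) via R0 from edge(j,b)
round 1: derive anc(j,c) via R0 from edge(j,c)
round 1: derive anc(j,e) via R0 from edge(j,e)
round 2: derive anc(a,d) via R1 from anc(a,j), red(j,d)
round 2: derive anc(b,c) via R1 from anc(b,e), red(e,c)
round 2: derive anc(c,f) via R1 from anc(c,d), red(d,f)
round 2: derive anc(c,i) via R1 from anc(c,d), red(d,i)
round 2: derive anc(d,f) via R1 from anc(d,d), red(d,f)
round 2: derive anc(d,i) via R1 from anc(d,d), red(d,i)
round 2: derive anc(e,b) via R1 from anc(e,a), red(a,b)
round 2: derive anc(e,e) via R1 from anc(e,a), red(a,e)
round 2: derive anc(e,f) via R1 from anc(e,d), red(d,f)
round 2: derive anc(e,i) via R1 from anc(e,d), red(d,i)
round 2: derive anc(j,a) via R1 from anc(j,c), red(c,a)
round 2: derive anc(j,f) via R1 from anc(j,c), red(c,f)
round 2: derive anc(j,i) via R1 from anc(j,c), red(c,i)
round 2: derive anc(j,j) via R1 from anc(j,b), red(b,j)
round 3: derive anc(a,f) via R1 from anc(a,d), red(d,f)
round 3: derive anc(a,i) via R1 from anc(a,d), red(d,i)
round 3: derive anc(b,a) via R1 from anc(b,c), red(c,a)
round 3: derive anc(b,f) via R1 from anc(b,c), red(c,f)
round 3: derive anc(b,i) via R1 from anc(b,c), red(c,i)
round 3: derive anc(c,a) via R1 from anc(c,i), red(i,a)
round 3: derive anc(c,e) via R1 from anc(c,i), red(i,e)
round 3: derive anc(d,a) via R1 from anc(d,i), red(i,a)
round 3: derive anc(d,e) via R1 from anc(d,i), red(i,e)
round 3: derive anc(e,c) via R1 from anc(e,e), red(e,c)
round 3: derive anc(j,d) via R1 from anc(j,j), red(j,d)
round 4: derive anc(a,a) via R1 from anc(a,i), red(i,a)
round 4: derive anc(a,e) via R1 from anc(a,i), red(i,e)
round 4: derive anc(b,b) via R1 from anc(b,a), red(a,b)
round 4: derive anc(c,b) via R1 from anc(c,a), red(a,b)
round 4: derive anc(c,c) via R1 from anc(c,e), red(e,c)
round 4: derive anc(d,b) via R1 from anc(d,a), red(a,b)
round 4: derive anc(d,c) via R1 from anc(d,e), red(e,c)
round 5: derive anc(a,b) via R1 from anc(a,a), red(a,b)
round 5: derive anc(a,c) via R1 from anc(a,e), red(e,c)
round 5: derive anc(b,j) via R1 from anc(b,b), red(b,j)
round 5: derive anc(c,j) via R1 from anc(c,b), red(b,j)
round 5: derive anc(d,j) via R1 from anc(d,b), red(b,j)
round 6: derive anc(b,d) via R1 from anc(b,j), red(j,d)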